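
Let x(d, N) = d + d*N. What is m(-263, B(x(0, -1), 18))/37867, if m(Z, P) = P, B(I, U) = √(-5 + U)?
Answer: √13/37867 ≈ 9.5216e-5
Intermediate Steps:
x(d, N) = d + N*d
m(-263, B(x(0, -1), 18))/37867 = √(-5 + 18)/37867 = √13*(1/37867) = √13/37867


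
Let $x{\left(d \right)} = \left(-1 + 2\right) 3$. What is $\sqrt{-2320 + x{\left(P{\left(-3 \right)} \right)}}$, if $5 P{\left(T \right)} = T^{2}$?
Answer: $i \sqrt{2317} \approx 48.135 i$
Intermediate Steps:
$P{\left(T \right)} = \frac{T^{2}}{5}$
$x{\left(d \right)} = 3$ ($x{\left(d \right)} = 1 \cdot 3 = 3$)
$\sqrt{-2320 + x{\left(P{\left(-3 \right)} \right)}} = \sqrt{-2320 + 3} = \sqrt{-2317} = i \sqrt{2317}$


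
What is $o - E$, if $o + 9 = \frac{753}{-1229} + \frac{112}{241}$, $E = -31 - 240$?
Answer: $\frac{77557693}{296189} \approx 261.85$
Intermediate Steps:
$E = -271$ ($E = -31 - 240 = -271$)
$o = - \frac{2709526}{296189}$ ($o = -9 + \left(\frac{753}{-1229} + \frac{112}{241}\right) = -9 + \left(753 \left(- \frac{1}{1229}\right) + 112 \cdot \frac{1}{241}\right) = -9 + \left(- \frac{753}{1229} + \frac{112}{241}\right) = -9 - \frac{43825}{296189} = - \frac{2709526}{296189} \approx -9.148$)
$o - E = - \frac{2709526}{296189} - -271 = - \frac{2709526}{296189} + 271 = \frac{77557693}{296189}$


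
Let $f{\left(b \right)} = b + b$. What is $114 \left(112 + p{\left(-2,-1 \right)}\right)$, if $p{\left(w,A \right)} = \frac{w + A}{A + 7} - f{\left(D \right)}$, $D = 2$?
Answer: $12255$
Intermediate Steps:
$f{\left(b \right)} = 2 b$
$p{\left(w,A \right)} = -4 + \frac{A + w}{7 + A}$ ($p{\left(w,A \right)} = \frac{w + A}{A + 7} - 2 \cdot 2 = \frac{A + w}{7 + A} - 4 = -4 + \frac{A + w}{7 + A}$)
$114 \left(112 + p{\left(-2,-1 \right)}\right) = 114 \left(112 + \frac{-28 - 2 - -3}{7 - 1}\right) = 114 \left(112 + \frac{-28 - 2 + 3}{6}\right) = 114 \left(112 + \frac{1}{6} \left(-27\right)\right) = 114 \left(112 - \frac{9}{2}\right) = 114 \cdot \frac{215}{2} = 12255$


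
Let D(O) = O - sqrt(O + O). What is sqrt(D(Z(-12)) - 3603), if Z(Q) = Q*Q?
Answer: sqrt(-3459 - 12*sqrt(2)) ≈ 58.957*I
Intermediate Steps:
Z(Q) = Q**2
D(O) = O - sqrt(2)*sqrt(O) (D(O) = O - sqrt(2*O) = O - sqrt(2)*sqrt(O))
sqrt(D(Z(-12)) - 3603) = sqrt(((-12)**2 - sqrt(2)*sqrt((-12)**2)) - 3603) = sqrt((144 - sqrt(2)*sqrt(144)) - 3603) = sqrt((144 - 1*sqrt(2)*12) - 3603) = sqrt((144 - 12*sqrt(2)) - 3603) = sqrt(-3459 - 12*sqrt(2))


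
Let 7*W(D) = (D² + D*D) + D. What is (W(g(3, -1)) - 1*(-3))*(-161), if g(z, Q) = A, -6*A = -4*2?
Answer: -5359/9 ≈ -595.44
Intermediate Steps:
A = 4/3 (A = -(-2)*2/3 = -⅙*(-8) = 4/3 ≈ 1.3333)
g(z, Q) = 4/3
W(D) = D/7 + 2*D²/7 (W(D) = ((D² + D*D) + D)/7 = ((D² + D²) + D)/7 = (2*D² + D)/7 = (D + 2*D²)/7 = D/7 + 2*D²/7)
(W(g(3, -1)) - 1*(-3))*(-161) = ((⅐)*(4/3)*(1 + 2*(4/3)) - 1*(-3))*(-161) = ((⅐)*(4/3)*(1 + 8/3) + 3)*(-161) = ((⅐)*(4/3)*(11/3) + 3)*(-161) = (44/63 + 3)*(-161) = (233/63)*(-161) = -5359/9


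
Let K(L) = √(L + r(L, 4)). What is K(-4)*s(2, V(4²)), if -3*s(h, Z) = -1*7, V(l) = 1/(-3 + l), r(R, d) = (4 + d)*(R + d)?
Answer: 14*I/3 ≈ 4.6667*I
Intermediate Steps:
K(L) = √(32 + 9*L) (K(L) = √(L + (4² + 4*L + 4*4 + L*4)) = √(L + (16 + 4*L + 16 + 4*L)) = √(L + (32 + 8*L)) = √(32 + 9*L))
s(h, Z) = 7/3 (s(h, Z) = -(-1)*7/3 = -⅓*(-7) = 7/3)
K(-4)*s(2, V(4²)) = √(32 + 9*(-4))*(7/3) = √(32 - 36)*(7/3) = √(-4)*(7/3) = (2*I)*(7/3) = 14*I/3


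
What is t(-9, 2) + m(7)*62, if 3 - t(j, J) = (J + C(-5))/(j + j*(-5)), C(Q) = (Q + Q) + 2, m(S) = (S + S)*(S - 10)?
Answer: -15605/6 ≈ -2600.8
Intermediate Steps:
m(S) = 2*S*(-10 + S) (m(S) = (2*S)*(-10 + S) = 2*S*(-10 + S))
C(Q) = 2 + 2*Q (C(Q) = 2*Q + 2 = 2 + 2*Q)
t(j, J) = 3 + (-8 + J)/(4*j) (t(j, J) = 3 - (J + (2 + 2*(-5)))/(j + j*(-5)) = 3 - (J + (2 - 10))/(j - 5*j) = 3 - (J - 8)/((-4*j)) = 3 - (-8 + J)*(-1/(4*j)) = 3 - (-1)*(-8 + J)/(4*j) = 3 + (-8 + J)/(4*j))
t(-9, 2) + m(7)*62 = (1/4)*(-8 + 2 + 12*(-9))/(-9) + (2*7*(-10 + 7))*62 = (1/4)*(-1/9)*(-8 + 2 - 108) + (2*7*(-3))*62 = (1/4)*(-1/9)*(-114) - 42*62 = 19/6 - 2604 = -15605/6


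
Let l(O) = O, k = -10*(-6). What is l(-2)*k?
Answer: -120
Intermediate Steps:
k = 60
l(-2)*k = -2*60 = -120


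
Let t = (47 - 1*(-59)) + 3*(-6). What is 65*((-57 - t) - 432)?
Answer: -37505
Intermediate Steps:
t = 88 (t = (47 + 59) - 18 = 106 - 18 = 88)
65*((-57 - t) - 432) = 65*((-57 - 1*88) - 432) = 65*((-57 - 88) - 432) = 65*(-145 - 432) = 65*(-577) = -37505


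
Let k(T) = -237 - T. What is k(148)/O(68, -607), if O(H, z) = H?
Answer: -385/68 ≈ -5.6618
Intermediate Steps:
k(148)/O(68, -607) = (-237 - 1*148)/68 = (-237 - 148)*(1/68) = -385*1/68 = -385/68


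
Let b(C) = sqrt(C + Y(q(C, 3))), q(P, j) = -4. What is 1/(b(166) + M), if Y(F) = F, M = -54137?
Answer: -54137/2930814607 - 9*sqrt(2)/2930814607 ≈ -1.8476e-5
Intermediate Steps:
b(C) = sqrt(-4 + C) (b(C) = sqrt(C - 4) = sqrt(-4 + C))
1/(b(166) + M) = 1/(sqrt(-4 + 166) - 54137) = 1/(sqrt(162) - 54137) = 1/(9*sqrt(2) - 54137) = 1/(-54137 + 9*sqrt(2))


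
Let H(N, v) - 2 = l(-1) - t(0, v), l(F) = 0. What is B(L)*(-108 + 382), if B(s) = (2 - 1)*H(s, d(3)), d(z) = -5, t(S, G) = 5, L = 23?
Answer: -822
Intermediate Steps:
H(N, v) = -3 (H(N, v) = 2 + (0 - 1*5) = 2 + (0 - 5) = 2 - 5 = -3)
B(s) = -3 (B(s) = (2 - 1)*(-3) = 1*(-3) = -3)
B(L)*(-108 + 382) = -3*(-108 + 382) = -3*274 = -822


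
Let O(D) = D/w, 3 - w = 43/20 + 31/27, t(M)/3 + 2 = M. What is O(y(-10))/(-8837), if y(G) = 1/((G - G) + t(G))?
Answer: -15/1422757 ≈ -1.0543e-5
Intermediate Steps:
t(M) = -6 + 3*M
w = -161/540 (w = 3 - (43/20 + 31/27) = 3 - 1*1781/540 = 3 - 1781/540 = -161/540 ≈ -0.29815)
y(G) = 1/(-6 + 3*G) (y(G) = 1/((G - G) + (-6 + 3*G)) = 1/(0 + (-6 + 3*G)) = 1/(-6 + 3*G))
O(D) = -540*D/161 (O(D) = D/(-161/540) = D*(-540/161) = -540*D/161)
O(y(-10))/(-8837) = -180/(161*(-2 - 10))/(-8837) = -180/(161*(-12))*(-1/8837) = -180*(-1)/(161*12)*(-1/8837) = -540/161*(-1/36)*(-1/8837) = (15/161)*(-1/8837) = -15/1422757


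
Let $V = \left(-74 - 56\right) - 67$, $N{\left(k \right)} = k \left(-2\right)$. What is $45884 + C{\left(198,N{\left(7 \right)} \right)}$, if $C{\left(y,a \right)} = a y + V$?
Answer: $42915$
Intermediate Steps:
$N{\left(k \right)} = - 2 k$
$V = -197$ ($V = -130 - 67 = -197$)
$C{\left(y,a \right)} = -197 + a y$ ($C{\left(y,a \right)} = a y - 197 = -197 + a y$)
$45884 + C{\left(198,N{\left(7 \right)} \right)} = 45884 + \left(-197 + \left(-2\right) 7 \cdot 198\right) = 45884 - 2969 = 42915$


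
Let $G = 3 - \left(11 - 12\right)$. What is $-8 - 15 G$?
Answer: $-68$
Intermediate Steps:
$G = 4$ ($G = 3 - -1 = 3 + 1 = 4$)
$-8 - 15 G = -8 - 60 = -68$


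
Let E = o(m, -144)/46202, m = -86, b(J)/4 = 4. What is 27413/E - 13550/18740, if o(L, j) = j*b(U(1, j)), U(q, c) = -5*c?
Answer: -593372627561/1079424 ≈ -5.4971e+5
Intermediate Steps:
b(J) = 16 (b(J) = 4*4 = 16)
o(L, j) = 16*j (o(L, j) = j*16 = 16*j)
E = -1152/23101 (E = (16*(-144))/46202 = -2304*1/46202 = -1152/23101 ≈ -0.049868)
27413/E - 13550/18740 = 27413/(-1152/23101) - 13550/18740 = 27413*(-23101/1152) - 13550*1/18740 = -633267713/1152 - 1355/1874 = -593372627561/1079424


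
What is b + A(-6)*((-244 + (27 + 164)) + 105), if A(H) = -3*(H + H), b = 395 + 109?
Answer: 2376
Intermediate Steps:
b = 504
A(H) = -6*H
b + A(-6)*((-244 + (27 + 164)) + 105) = 504 + (-6*(-6))*((-244 + (27 + 164)) + 105) = 504 + 36*((-244 + 191) + 105) = 504 + 36*(-53 + 105) = 504 + 36*52 = 504 + 1872 = 2376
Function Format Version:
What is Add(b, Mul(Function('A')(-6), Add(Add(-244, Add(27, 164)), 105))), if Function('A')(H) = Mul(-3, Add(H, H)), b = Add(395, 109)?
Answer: 2376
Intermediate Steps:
b = 504
Function('A')(H) = Mul(-6, H) (Function('A')(H) = Mul(-3, Mul(2, H)) = Mul(-6, H))
Add(b, Mul(Function('A')(-6), Add(Add(-244, Add(27, 164)), 105))) = Add(504, Mul(Mul(-6, -6), Add(Add(-244, Add(27, 164)), 105))) = Add(504, Mul(36, Add(Add(-244, 191), 105))) = Add(504, Mul(36, Add(-53, 105))) = Add(504, Mul(36, 52)) = Add(504, 1872) = 2376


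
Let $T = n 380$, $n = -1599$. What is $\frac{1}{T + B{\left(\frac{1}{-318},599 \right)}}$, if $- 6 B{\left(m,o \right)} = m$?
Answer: $- \frac{1908}{1159338959} \approx -1.6458 \cdot 10^{-6}$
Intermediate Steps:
$B{\left(m,o \right)} = - \frac{m}{6}$
$T = -607620$ ($T = \left(-1599\right) 380 = -607620$)
$\frac{1}{T + B{\left(\frac{1}{-318},599 \right)}} = \frac{1}{-607620 - \frac{1}{6 \left(-318\right)}} = \frac{1}{-607620 - - \frac{1}{1908}} = \frac{1}{-607620 + \frac{1}{1908}} = \frac{1}{- \frac{1159338959}{1908}} = - \frac{1908}{1159338959}$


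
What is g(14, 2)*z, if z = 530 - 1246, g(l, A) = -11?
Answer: 7876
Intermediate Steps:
z = -716
g(14, 2)*z = -11*(-716) = 7876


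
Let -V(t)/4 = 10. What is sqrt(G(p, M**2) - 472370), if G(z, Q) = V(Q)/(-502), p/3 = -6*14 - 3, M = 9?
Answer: 5*I*sqrt(1190391094)/251 ≈ 687.29*I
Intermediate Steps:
V(t) = -40 (V(t) = -4*10 = -40)
p = -261 (p = 3*(-6*14 - 3) = 3*(-84 - 3) = 3*(-87) = -261)
G(z, Q) = 20/251 (G(z, Q) = -40/(-502) = -40*(-1/502) = 20/251)
sqrt(G(p, M**2) - 472370) = sqrt(20/251 - 472370) = sqrt(-118564850/251) = 5*I*sqrt(1190391094)/251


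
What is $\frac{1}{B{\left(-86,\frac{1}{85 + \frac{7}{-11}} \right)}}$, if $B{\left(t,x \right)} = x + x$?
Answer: $\frac{464}{11} \approx 42.182$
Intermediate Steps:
$B{\left(t,x \right)} = 2 x$
$\frac{1}{B{\left(-86,\frac{1}{85 + \frac{7}{-11}} \right)}} = \frac{1}{2 \frac{1}{85 + \frac{7}{-11}}} = \frac{1}{2 \frac{1}{85 + 7 \left(- \frac{1}{11}\right)}} = \frac{1}{2 \frac{1}{85 - \frac{7}{11}}} = \frac{1}{2 \frac{1}{\frac{928}{11}}} = \frac{1}{2 \cdot \frac{11}{928}} = \frac{1}{\frac{11}{464}} = \frac{464}{11}$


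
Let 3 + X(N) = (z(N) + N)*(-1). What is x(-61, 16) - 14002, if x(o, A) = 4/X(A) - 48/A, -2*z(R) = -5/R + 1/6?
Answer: -25643539/1831 ≈ -14005.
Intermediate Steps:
z(R) = -1/12 + 5/(2*R) (z(R) = -(-5/R + 1/6)/2 = -(1/6 - 5/R)/2 = -1/12 + 5/(2*R))
X(N) = -3 - N - (30 - N)/(12*N) (X(N) = -3 + ((30 - N)/(12*N) + N)*(-1) = -3 + (N + (30 - N)/(12*N))*(-1) = -3 + (-N - (30 - N)/(12*N)) = -3 - N - (30 - N)/(12*N))
x(o, A) = -48/A + 4/(-35/12 - A - 5/(2*A)) (x(o, A) = 4/(-35/12 - A - 5/(2*A)) - 48/A = -48/A + 4/(-35/12 - A - 5/(2*A)))
x(-61, 16) - 14002 = 48*(-30 - 35*16 - 13*16**2)/(16*(30 + 12*16**2 + 35*16)) - 14002 = 48*(1/16)*(-30 - 560 - 13*256)/(30 + 12*256 + 560) - 14002 = 48*(1/16)*(-30 - 560 - 3328)/(30 + 3072 + 560) - 14002 = 48*(1/16)*(-3918)/3662 - 14002 = 48*(1/16)*(1/3662)*(-3918) - 14002 = -5877/1831 - 14002 = -25643539/1831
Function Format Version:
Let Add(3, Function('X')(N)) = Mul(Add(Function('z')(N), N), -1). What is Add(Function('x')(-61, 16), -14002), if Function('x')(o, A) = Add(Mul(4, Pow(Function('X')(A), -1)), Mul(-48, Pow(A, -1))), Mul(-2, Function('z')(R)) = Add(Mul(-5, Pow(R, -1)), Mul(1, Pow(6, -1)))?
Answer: Rational(-25643539, 1831) ≈ -14005.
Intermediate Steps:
Function('z')(R) = Add(Rational(-1, 12), Mul(Rational(5, 2), Pow(R, -1))) (Function('z')(R) = Mul(Rational(-1, 2), Add(Mul(-5, Pow(R, -1)), Mul(1, Pow(6, -1)))) = Mul(Rational(-1, 2), Add(Mul(-5, Pow(R, -1)), Mul(1, Rational(1, 6)))) = Mul(Rational(-1, 2), Add(Mul(-5, Pow(R, -1)), Rational(1, 6))) = Mul(Rational(-1, 2), Add(Rational(1, 6), Mul(-5, Pow(R, -1)))) = Add(Rational(-1, 12), Mul(Rational(5, 2), Pow(R, -1))))
Function('X')(N) = Add(-3, Mul(-1, N), Mul(Rational(-1, 12), Pow(N, -1), Add(30, Mul(-1, N)))) (Function('X')(N) = Add(-3, Mul(Add(Mul(Rational(1, 12), Pow(N, -1), Add(30, Mul(-1, N))), N), -1)) = Add(-3, Mul(Add(N, Mul(Rational(1, 12), Pow(N, -1), Add(30, Mul(-1, N)))), -1)) = Add(-3, Add(Mul(-1, N), Mul(Rational(-1, 12), Pow(N, -1), Add(30, Mul(-1, N))))) = Add(-3, Mul(-1, N), Mul(Rational(-1, 12), Pow(N, -1), Add(30, Mul(-1, N)))))
Function('x')(o, A) = Add(Mul(-48, Pow(A, -1)), Mul(4, Pow(Add(Rational(-35, 12), Mul(-1, A), Mul(Rational(-5, 2), Pow(A, -1))), -1))) (Function('x')(o, A) = Add(Mul(4, Pow(Add(Rational(-35, 12), Mul(-1, A), Mul(Rational(-5, 2), Pow(A, -1))), -1)), Mul(-48, Pow(A, -1))) = Add(Mul(-48, Pow(A, -1)), Mul(4, Pow(Add(Rational(-35, 12), Mul(-1, A), Mul(Rational(-5, 2), Pow(A, -1))), -1))))
Add(Function('x')(-61, 16), -14002) = Add(Mul(48, Pow(16, -1), Pow(Add(30, Mul(12, Pow(16, 2)), Mul(35, 16)), -1), Add(-30, Mul(-35, 16), Mul(-13, Pow(16, 2)))), -14002) = Add(Mul(48, Rational(1, 16), Pow(Add(30, Mul(12, 256), 560), -1), Add(-30, -560, Mul(-13, 256))), -14002) = Add(Mul(48, Rational(1, 16), Pow(Add(30, 3072, 560), -1), Add(-30, -560, -3328)), -14002) = Add(Mul(48, Rational(1, 16), Pow(3662, -1), -3918), -14002) = Add(Mul(48, Rational(1, 16), Rational(1, 3662), -3918), -14002) = Add(Rational(-5877, 1831), -14002) = Rational(-25643539, 1831)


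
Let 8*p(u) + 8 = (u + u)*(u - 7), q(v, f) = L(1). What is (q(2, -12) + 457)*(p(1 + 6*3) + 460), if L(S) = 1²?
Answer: 236328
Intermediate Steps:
L(S) = 1
q(v, f) = 1
p(u) = -1 + u*(-7 + u)/4 (p(u) = -1 + ((u + u)*(u - 7))/8 = -1 + ((2*u)*(-7 + u))/8 = -1 + (2*u*(-7 + u))/8 = -1 + u*(-7 + u)/4)
(q(2, -12) + 457)*(p(1 + 6*3) + 460) = (1 + 457)*((-1 - 7*(1 + 6*3)/4 + (1 + 6*3)²/4) + 460) = 458*((-1 - 7*(1 + 18)/4 + (1 + 18)²/4) + 460) = 458*((-1 - 7/4*19 + (¼)*19²) + 460) = 458*((-1 - 133/4 + (¼)*361) + 460) = 458*((-1 - 133/4 + 361/4) + 460) = 458*(56 + 460) = 458*516 = 236328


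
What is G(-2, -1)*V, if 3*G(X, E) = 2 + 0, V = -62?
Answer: -124/3 ≈ -41.333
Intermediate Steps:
G(X, E) = 2/3 (G(X, E) = (2 + 0)/3 = (1/3)*2 = 2/3)
G(-2, -1)*V = (2/3)*(-62) = -124/3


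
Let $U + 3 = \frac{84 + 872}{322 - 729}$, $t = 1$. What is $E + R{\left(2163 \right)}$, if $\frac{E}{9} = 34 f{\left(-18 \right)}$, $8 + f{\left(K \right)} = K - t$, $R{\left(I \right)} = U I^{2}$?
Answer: $- \frac{10188607347}{407} \approx -2.5033 \cdot 10^{7}$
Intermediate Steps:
$U = - \frac{2177}{407}$ ($U = -3 + \frac{84 + 872}{322 - 729} = -3 + \frac{956}{-407} = -3 + 956 \left(- \frac{1}{407}\right) = -3 - \frac{956}{407} = - \frac{2177}{407} \approx -5.3489$)
$R{\left(I \right)} = - \frac{2177 I^{2}}{407}$
$f{\left(K \right)} = -9 + K$ ($f{\left(K \right)} = -8 + \left(K - 1\right) = -8 + \left(-1 + K\right) = -9 + K$)
$E = -8262$ ($E = 9 \cdot 34 \left(-9 - 18\right) = 9 \cdot 34 \left(-27\right) = 9 \left(-918\right) = -8262$)
$E + R{\left(2163 \right)} = -8262 - \frac{2177 \cdot 2163^{2}}{407} = -8262 - \frac{10185244713}{407} = - \frac{10188607347}{407}$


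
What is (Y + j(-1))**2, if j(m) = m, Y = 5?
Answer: 16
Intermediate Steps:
(Y + j(-1))**2 = (5 - 1)**2 = 4**2 = 16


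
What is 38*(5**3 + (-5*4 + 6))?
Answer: 4218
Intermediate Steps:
38*(5**3 + (-5*4 + 6)) = 38*(125 + (-20 + 6)) = 38*(125 - 14) = 38*111 = 4218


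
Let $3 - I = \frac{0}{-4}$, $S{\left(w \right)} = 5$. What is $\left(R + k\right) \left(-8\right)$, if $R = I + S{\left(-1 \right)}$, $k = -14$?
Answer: $48$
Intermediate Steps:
$I = 3$ ($I = 3 - \frac{0}{-4} = 3 - 0 \left(- \frac{1}{4}\right) = 3 - 0 = 3 + 0 = 3$)
$R = 8$ ($R = 3 + 5 = 8$)
$\left(R + k\right) \left(-8\right) = \left(8 - 14\right) \left(-8\right) = \left(-6\right) \left(-8\right) = 48$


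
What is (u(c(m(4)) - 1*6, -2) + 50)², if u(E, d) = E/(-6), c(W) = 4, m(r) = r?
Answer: 22801/9 ≈ 2533.4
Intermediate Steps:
u(E, d) = -E/6 (u(E, d) = E*(-⅙) = -E/6)
(u(c(m(4)) - 1*6, -2) + 50)² = (-(4 - 1*6)/6 + 50)² = (-(4 - 6)/6 + 50)² = (-⅙*(-2) + 50)² = (⅓ + 50)² = (151/3)² = 22801/9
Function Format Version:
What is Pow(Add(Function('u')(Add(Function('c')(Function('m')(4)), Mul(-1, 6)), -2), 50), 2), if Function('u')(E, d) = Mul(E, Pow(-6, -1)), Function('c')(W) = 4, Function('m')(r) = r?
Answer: Rational(22801, 9) ≈ 2533.4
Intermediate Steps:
Function('u')(E, d) = Mul(Rational(-1, 6), E) (Function('u')(E, d) = Mul(E, Rational(-1, 6)) = Mul(Rational(-1, 6), E))
Pow(Add(Function('u')(Add(Function('c')(Function('m')(4)), Mul(-1, 6)), -2), 50), 2) = Pow(Add(Mul(Rational(-1, 6), Add(4, Mul(-1, 6))), 50), 2) = Pow(Add(Mul(Rational(-1, 6), Add(4, -6)), 50), 2) = Pow(Add(Mul(Rational(-1, 6), -2), 50), 2) = Pow(Add(Rational(1, 3), 50), 2) = Pow(Rational(151, 3), 2) = Rational(22801, 9)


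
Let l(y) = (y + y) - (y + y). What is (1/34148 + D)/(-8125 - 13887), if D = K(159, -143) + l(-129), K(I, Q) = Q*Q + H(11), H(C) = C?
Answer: -698668081/751665776 ≈ -0.92949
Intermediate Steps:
l(y) = 0 (l(y) = 2*y - 2*y = 0)
K(I, Q) = 11 + Q**2 (K(I, Q) = Q*Q + 11 = Q**2 + 11 = 11 + Q**2)
D = 20460 (D = (11 + (-143)**2) + 0 = (11 + 20449) + 0 = 20460 + 0 = 20460)
(1/34148 + D)/(-8125 - 13887) = (1/34148 + 20460)/(-8125 - 13887) = (1/34148 + 20460)/(-22012) = (698668081/34148)*(-1/22012) = -698668081/751665776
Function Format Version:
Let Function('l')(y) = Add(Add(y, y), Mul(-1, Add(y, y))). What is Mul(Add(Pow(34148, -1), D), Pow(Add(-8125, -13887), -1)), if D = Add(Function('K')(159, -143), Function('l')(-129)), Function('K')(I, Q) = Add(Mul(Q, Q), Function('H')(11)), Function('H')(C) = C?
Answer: Rational(-698668081, 751665776) ≈ -0.92949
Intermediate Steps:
Function('l')(y) = 0 (Function('l')(y) = Add(Mul(2, y), Mul(-1, Mul(2, y))) = Add(Mul(2, y), Mul(-2, y)) = 0)
Function('K')(I, Q) = Add(11, Pow(Q, 2)) (Function('K')(I, Q) = Add(Mul(Q, Q), 11) = Add(Pow(Q, 2), 11) = Add(11, Pow(Q, 2)))
D = 20460 (D = Add(Add(11, Pow(-143, 2)), 0) = Add(Add(11, 20449), 0) = Add(20460, 0) = 20460)
Mul(Add(Pow(34148, -1), D), Pow(Add(-8125, -13887), -1)) = Mul(Add(Pow(34148, -1), 20460), Pow(Add(-8125, -13887), -1)) = Mul(Add(Rational(1, 34148), 20460), Pow(-22012, -1)) = Mul(Rational(698668081, 34148), Rational(-1, 22012)) = Rational(-698668081, 751665776)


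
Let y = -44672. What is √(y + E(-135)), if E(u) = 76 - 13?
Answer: I*√44609 ≈ 211.21*I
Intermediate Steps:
E(u) = 63
√(y + E(-135)) = √(-44672 + 63) = √(-44609) = I*√44609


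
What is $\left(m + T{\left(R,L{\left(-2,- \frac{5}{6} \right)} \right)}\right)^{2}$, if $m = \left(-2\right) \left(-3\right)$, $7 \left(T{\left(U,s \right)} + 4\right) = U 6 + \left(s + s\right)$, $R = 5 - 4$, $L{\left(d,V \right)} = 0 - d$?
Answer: $\frac{576}{49} \approx 11.755$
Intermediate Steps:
$L{\left(d,V \right)} = - d$
$R = 1$ ($R = 5 - 4 = 1$)
$T{\left(U,s \right)} = -4 + \frac{2 s}{7} + \frac{6 U}{7}$ ($T{\left(U,s \right)} = -4 + \frac{U 6 + \left(s + s\right)}{7} = -4 + \frac{6 U + 2 s}{7} = -4 + \frac{2 s + 6 U}{7} = -4 + \left(\frac{2 s}{7} + \frac{6 U}{7}\right) = -4 + \frac{2 s}{7} + \frac{6 U}{7}$)
$m = 6$
$\left(m + T{\left(R,L{\left(-2,- \frac{5}{6} \right)} \right)}\right)^{2} = \left(6 + \left(-4 + \frac{2 \left(\left(-1\right) \left(-2\right)\right)}{7} + \frac{6}{7} \cdot 1\right)\right)^{2} = \left(6 + \left(-4 + \frac{2}{7} \cdot 2 + \frac{6}{7}\right)\right)^{2} = \left(6 + \left(-4 + \frac{4}{7} + \frac{6}{7}\right)\right)^{2} = \left(6 - \frac{18}{7}\right)^{2} = \left(\frac{24}{7}\right)^{2} = \frac{576}{49}$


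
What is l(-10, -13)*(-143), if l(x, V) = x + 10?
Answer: 0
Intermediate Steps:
l(x, V) = 10 + x
l(-10, -13)*(-143) = (10 - 10)*(-143) = 0*(-143) = 0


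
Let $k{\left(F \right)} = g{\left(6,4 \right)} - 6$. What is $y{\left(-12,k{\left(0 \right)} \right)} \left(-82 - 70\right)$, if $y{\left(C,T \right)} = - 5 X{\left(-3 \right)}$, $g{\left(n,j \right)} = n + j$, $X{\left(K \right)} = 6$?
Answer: $4560$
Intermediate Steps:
$g{\left(n,j \right)} = j + n$
$k{\left(F \right)} = 4$ ($k{\left(F \right)} = \left(4 + 6\right) - 6 = 10 - 6 = 4$)
$y{\left(C,T \right)} = -30$ ($y{\left(C,T \right)} = \left(-5\right) 6 = -30$)
$y{\left(-12,k{\left(0 \right)} \right)} \left(-82 - 70\right) = - 30 \left(-82 - 70\right) = \left(-30\right) \left(-152\right) = 4560$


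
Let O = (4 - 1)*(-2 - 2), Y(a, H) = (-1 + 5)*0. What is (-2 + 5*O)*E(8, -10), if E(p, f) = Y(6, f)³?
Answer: 0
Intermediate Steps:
Y(a, H) = 0 (Y(a, H) = 4*0 = 0)
E(p, f) = 0 (E(p, f) = 0³ = 0)
O = -12 (O = 3*(-4) = -12)
(-2 + 5*O)*E(8, -10) = (-2 + 5*(-12))*0 = (-2 - 60)*0 = -62*0 = 0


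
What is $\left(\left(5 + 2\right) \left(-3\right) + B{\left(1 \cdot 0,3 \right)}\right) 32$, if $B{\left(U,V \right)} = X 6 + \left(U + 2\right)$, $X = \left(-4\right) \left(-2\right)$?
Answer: $928$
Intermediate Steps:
$X = 8$
$B{\left(U,V \right)} = 50 + U$ ($B{\left(U,V \right)} = 8 \cdot 6 + \left(U + 2\right) = 48 + \left(2 + U\right) = 50 + U$)
$\left(\left(5 + 2\right) \left(-3\right) + B{\left(1 \cdot 0,3 \right)}\right) 32 = \left(\left(5 + 2\right) \left(-3\right) + \left(50 + 1 \cdot 0\right)\right) 32 = \left(7 \left(-3\right) + \left(50 + 0\right)\right) 32 = \left(-21 + 50\right) 32 = 29 \cdot 32 = 928$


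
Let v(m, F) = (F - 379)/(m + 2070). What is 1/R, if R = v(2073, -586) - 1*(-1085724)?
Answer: 4143/4498153567 ≈ 9.2104e-7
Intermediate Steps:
v(m, F) = (-379 + F)/(2070 + m)
R = 4498153567/4143 (R = (-379 - 586)/(2070 + 2073) - 1*(-1085724) = -965/4143 + 1085724 = 4498153567/4143 ≈ 1.0857e+6)
1/R = 1/(4498153567/4143) = 4143/4498153567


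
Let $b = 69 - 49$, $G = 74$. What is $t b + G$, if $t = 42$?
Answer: $914$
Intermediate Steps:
$b = 20$
$t b + G = 42 \cdot 20 + 74 = 840 + 74 = 914$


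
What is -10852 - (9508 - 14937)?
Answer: -5423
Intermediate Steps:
-10852 - (9508 - 14937) = -10852 - 1*(-5429) = -10852 + 5429 = -5423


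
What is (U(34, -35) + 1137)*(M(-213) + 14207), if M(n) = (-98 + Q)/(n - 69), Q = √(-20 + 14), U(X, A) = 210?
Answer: 899452964/47 - 449*I*√6/94 ≈ 1.9137e+7 - 11.7*I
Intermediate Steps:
Q = I*√6 (Q = √(-6) = I*√6 ≈ 2.4495*I)
M(n) = (-98 + I*√6)/(-69 + n) (M(n) = (-98 + I*√6)/(n - 69) = (-98 + I*√6)/(-69 + n))
(U(34, -35) + 1137)*(M(-213) + 14207) = (210 + 1137)*((-98 + I*√6)/(-69 - 213) + 14207) = 1347*((-98 + I*√6)/(-282) + 14207) = 1347*(-(-98 + I*√6)/282 + 14207) = 1347*((49/141 - I*√6/282) + 14207) = 1347*(2003236/141 - I*√6/282) = 899452964/47 - 449*I*√6/94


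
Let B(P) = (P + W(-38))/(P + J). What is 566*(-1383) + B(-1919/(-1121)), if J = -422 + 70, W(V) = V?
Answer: -16177670785/20667 ≈ -7.8278e+5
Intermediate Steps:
J = -352
B(P) = (-38 + P)/(-352 + P) (B(P) = (P - 38)/(P - 352) = (-38 + P)/(-352 + P))
566*(-1383) + B(-1919/(-1121)) = 566*(-1383) + (-38 - 1919/(-1121))/(-352 - 1919/(-1121)) = -782778 + (-38 - 1919*(-1/1121))/(-352 - 1919*(-1/1121)) = -782778 + (-38 + 101/59)/(-352 + 101/59) = -782778 - 2141/59/(-20667/59) = -782778 - 59/20667*(-2141/59) = -782778 + 2141/20667 = -16177670785/20667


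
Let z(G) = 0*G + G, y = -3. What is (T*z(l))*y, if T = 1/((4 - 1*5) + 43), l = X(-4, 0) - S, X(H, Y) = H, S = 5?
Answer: 9/14 ≈ 0.64286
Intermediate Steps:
l = -9 (l = -4 - 1*5 = -4 - 5 = -9)
z(G) = G (z(G) = 0 + G = G)
T = 1/42 (T = 1/((4 - 5) + 43) = 1/(-1 + 43) = 1/42 ≈ 0.023810)
(T*z(l))*y = ((1/42)*(-9))*(-3) = -3/14*(-3) = 9/14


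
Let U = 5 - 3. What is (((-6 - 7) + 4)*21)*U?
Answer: -378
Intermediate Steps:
U = 2
(((-6 - 7) + 4)*21)*U = (((-6 - 7) + 4)*21)*2 = ((-13 + 4)*21)*2 = -9*21*2 = -189*2 = -378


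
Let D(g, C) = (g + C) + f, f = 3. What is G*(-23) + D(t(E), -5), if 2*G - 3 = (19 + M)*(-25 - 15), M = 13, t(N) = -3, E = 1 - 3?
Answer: 29361/2 ≈ 14681.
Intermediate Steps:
E = -2
G = -1277/2 (G = 3/2 + ((19 + 13)*(-25 - 15))/2 = 3/2 + (32*(-40))/2 = 3/2 + (½)*(-1280) = 3/2 - 640 = -1277/2 ≈ -638.50)
D(g, C) = 3 + C + g (D(g, C) = (g + C) + 3 = (C + g) + 3 = 3 + C + g)
G*(-23) + D(t(E), -5) = -1277/2*(-23) + (3 - 5 - 3) = 29371/2 - 5 = 29361/2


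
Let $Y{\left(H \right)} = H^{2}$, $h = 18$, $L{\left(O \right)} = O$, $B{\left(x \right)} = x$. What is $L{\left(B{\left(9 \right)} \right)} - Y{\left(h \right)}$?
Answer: $-315$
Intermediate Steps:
$L{\left(B{\left(9 \right)} \right)} - Y{\left(h \right)} = 9 - 18^{2} = 9 - 324 = -315$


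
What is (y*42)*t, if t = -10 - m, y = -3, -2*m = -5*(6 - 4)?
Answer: 1890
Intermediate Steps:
m = 5 (m = -(-5)*(6 - 4)/2 = -(-5)*2/2 = -½*(-10) = 5)
t = -15 (t = -10 - 1*5 = -10 - 5 = -15)
(y*42)*t = -3*42*(-15) = -126*(-15) = 1890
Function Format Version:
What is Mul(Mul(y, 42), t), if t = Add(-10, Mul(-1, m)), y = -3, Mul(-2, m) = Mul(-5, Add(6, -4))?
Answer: 1890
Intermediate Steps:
m = 5 (m = Mul(Rational(-1, 2), Mul(-5, Add(6, -4))) = Mul(Rational(-1, 2), Mul(-5, 2)) = Mul(Rational(-1, 2), -10) = 5)
t = -15 (t = Add(-10, Mul(-1, 5)) = Add(-10, -5) = -15)
Mul(Mul(y, 42), t) = Mul(Mul(-3, 42), -15) = Mul(-126, -15) = 1890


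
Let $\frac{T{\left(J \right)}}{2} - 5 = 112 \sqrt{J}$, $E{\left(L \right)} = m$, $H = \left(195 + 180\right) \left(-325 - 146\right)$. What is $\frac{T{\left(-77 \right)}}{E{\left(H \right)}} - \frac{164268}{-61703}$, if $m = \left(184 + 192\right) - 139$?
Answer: $\frac{39548546}{14623611} + \frac{224 i \sqrt{77}}{237} \approx 2.7044 + 8.2936 i$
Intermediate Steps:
$H = -176625$ ($H = 375 \left(-471\right) = -176625$)
$m = 237$ ($m = 376 - 139 = 237$)
$E{\left(L \right)} = 237$
$T{\left(J \right)} = 10 + 224 \sqrt{J}$ ($T{\left(J \right)} = 10 + 2 \cdot 112 \sqrt{J} = 10 + 224 \sqrt{J}$)
$\frac{T{\left(-77 \right)}}{E{\left(H \right)}} - \frac{164268}{-61703} = \frac{10 + 224 \sqrt{-77}}{237} - \frac{164268}{-61703} = \left(10 + 224 i \sqrt{77}\right) \frac{1}{237} - - \frac{164268}{61703} = \left(10 + 224 i \sqrt{77}\right) \frac{1}{237} + \frac{164268}{61703} = \left(\frac{10}{237} + \frac{224 i \sqrt{77}}{237}\right) + \frac{164268}{61703} = \frac{39548546}{14623611} + \frac{224 i \sqrt{77}}{237}$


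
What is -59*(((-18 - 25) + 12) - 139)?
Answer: 10030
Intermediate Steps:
-59*(((-18 - 25) + 12) - 139) = -59*((-43 + 12) - 139) = -59*(-31 - 139) = -59*(-170) = 10030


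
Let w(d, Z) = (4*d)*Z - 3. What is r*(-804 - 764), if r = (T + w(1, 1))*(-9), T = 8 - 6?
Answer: 42336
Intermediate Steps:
w(d, Z) = -3 + 4*Z*d (w(d, Z) = 4*Z*d - 3 = -3 + 4*Z*d)
T = 2
r = -27 (r = (2 + (-3 + 4*1*1))*(-9) = (2 + (-3 + 4))*(-9) = (2 + 1)*(-9) = 3*(-9) = -27)
r*(-804 - 764) = -27*(-804 - 764) = -27*(-1568) = 42336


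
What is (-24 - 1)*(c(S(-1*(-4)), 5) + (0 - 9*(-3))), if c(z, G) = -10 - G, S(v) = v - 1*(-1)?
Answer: -300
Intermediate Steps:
S(v) = 1 + v (S(v) = v + 1 = 1 + v)
(-24 - 1)*(c(S(-1*(-4)), 5) + (0 - 9*(-3))) = (-24 - 1)*((-10 - 1*5) + (0 - 9*(-3))) = -25*((-10 - 5) + (0 + 27)) = -25*(-15 + 27) = -25*12 = -300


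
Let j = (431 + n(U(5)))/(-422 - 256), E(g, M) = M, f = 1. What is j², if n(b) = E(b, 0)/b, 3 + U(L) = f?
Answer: 185761/459684 ≈ 0.40411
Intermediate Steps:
U(L) = -2 (U(L) = -3 + 1 = -2)
n(b) = 0 (n(b) = 0/b = 0)
j = -431/678 (j = (431 + 0)/(-422 - 256) = 431/(-678) = 431*(-1/678) = -431/678 ≈ -0.63569)
j² = (-431/678)² = 185761/459684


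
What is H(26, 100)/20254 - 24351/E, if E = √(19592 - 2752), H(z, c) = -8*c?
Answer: -400/10127 - 24351*√4210/8420 ≈ -187.69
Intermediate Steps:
E = 2*√4210 (E = √16840 = 2*√4210 ≈ 129.77)
H(26, 100)/20254 - 24351/E = -8*100/20254 - 24351*√4210/8420 = -800*1/20254 - 24351*√4210/8420 = -400/10127 - 24351*√4210/8420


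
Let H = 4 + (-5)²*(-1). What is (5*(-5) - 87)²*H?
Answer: -263424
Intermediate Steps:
H = -21 (H = 4 + 25*(-1) = 4 - 25 = -21)
(5*(-5) - 87)²*H = (5*(-5) - 87)²*(-21) = (-25 - 87)²*(-21) = (-112)²*(-21) = 12544*(-21) = -263424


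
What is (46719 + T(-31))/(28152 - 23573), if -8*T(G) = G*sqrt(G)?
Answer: 46719/4579 + 31*I*sqrt(31)/36632 ≈ 10.203 + 0.0047117*I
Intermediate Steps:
T(G) = -G**(3/2)/8 (T(G) = -G*sqrt(G)/8 = -G**(3/2)/8)
(46719 + T(-31))/(28152 - 23573) = (46719 - (-31)*I*sqrt(31)/8)/(28152 - 23573) = (46719 - (-31)*I*sqrt(31)/8)/4579 = (46719 + 31*I*sqrt(31)/8)*(1/4579) = 46719/4579 + 31*I*sqrt(31)/36632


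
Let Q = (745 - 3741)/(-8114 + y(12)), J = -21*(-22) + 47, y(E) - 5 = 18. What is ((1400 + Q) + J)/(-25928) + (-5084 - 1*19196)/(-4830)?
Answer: 23899642019/4825019304 ≈ 4.9533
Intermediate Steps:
y(E) = 23 (y(E) = 5 + 18 = 23)
J = 509 (J = 462 + 47 = 509)
Q = 2996/8091 (Q = (745 - 3741)/(-8114 + 23) = -2996/(-8091) = -2996*(-1/8091) = 2996/8091 ≈ 0.37029)
((1400 + Q) + J)/(-25928) + (-5084 - 1*19196)/(-4830) = ((1400 + 2996/8091) + 509)/(-25928) + (-5084 - 1*19196)/(-4830) = (11330396/8091 + 509)*(-1/25928) + (-5084 - 19196)*(-1/4830) = (15448715/8091)*(-1/25928) - 24280*(-1/4830) = -15448715/209783448 + 2428/483 = 23899642019/4825019304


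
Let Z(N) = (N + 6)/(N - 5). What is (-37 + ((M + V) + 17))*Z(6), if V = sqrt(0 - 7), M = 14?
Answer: -72 + 12*I*sqrt(7) ≈ -72.0 + 31.749*I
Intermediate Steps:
Z(N) = (6 + N)/(-5 + N)
V = I*sqrt(7) (V = sqrt(-7) = I*sqrt(7) ≈ 2.6458*I)
(-37 + ((M + V) + 17))*Z(6) = (-37 + ((14 + I*sqrt(7)) + 17))*((6 + 6)/(-5 + 6)) = (-37 + (31 + I*sqrt(7)))*(12/1) = (-6 + I*sqrt(7))*(1*12) = (-6 + I*sqrt(7))*12 = -72 + 12*I*sqrt(7)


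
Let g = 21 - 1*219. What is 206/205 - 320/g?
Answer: 53194/20295 ≈ 2.6210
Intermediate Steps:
g = -198 (g = 21 - 219 = -198)
206/205 - 320/g = 206/205 - 320/(-198) = 206*(1/205) - 320*(-1/198) = 206/205 + 160/99 = 53194/20295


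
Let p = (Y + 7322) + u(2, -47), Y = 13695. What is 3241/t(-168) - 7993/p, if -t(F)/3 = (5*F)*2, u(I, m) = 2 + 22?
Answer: 3987023/15149520 ≈ 0.26318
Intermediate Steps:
u(I, m) = 24
t(F) = -30*F (t(F) = -3*5*F*2 = -30*F)
p = 21041 (p = (13695 + 7322) + 24 = 21017 + 24 = 21041)
3241/t(-168) - 7993/p = 3241/((-30*(-168))) - 7993/21041 = 3241/5040 - 7993*1/21041 = 3241*(1/5040) - 7993/21041 = 463/720 - 7993/21041 = 3987023/15149520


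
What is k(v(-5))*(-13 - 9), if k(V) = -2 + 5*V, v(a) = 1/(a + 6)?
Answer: -66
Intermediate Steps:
v(a) = 1/(6 + a)
k(v(-5))*(-13 - 9) = (-2 + 5/(6 - 5))*(-13 - 9) = (-2 + 5/1)*(-22) = (-2 + 5*1)*(-22) = (-2 + 5)*(-22) = 3*(-22) = -66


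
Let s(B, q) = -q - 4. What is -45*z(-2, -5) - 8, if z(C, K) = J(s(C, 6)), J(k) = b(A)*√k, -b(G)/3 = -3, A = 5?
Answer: -8 - 405*I*√10 ≈ -8.0 - 1280.7*I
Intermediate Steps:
b(G) = 9 (b(G) = -3*(-3) = 9)
s(B, q) = -4 - q
J(k) = 9*√k
z(C, K) = 9*I*√10 (z(C, K) = 9*√(-4 - 1*6) = 9*√(-4 - 6) = 9*√(-10) = 9*(I*√10) = 9*I*√10)
-45*z(-2, -5) - 8 = -405*I*√10 - 8 = -8 - 405*I*√10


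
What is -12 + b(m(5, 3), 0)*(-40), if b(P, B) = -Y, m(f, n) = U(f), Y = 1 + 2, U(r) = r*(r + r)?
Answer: 108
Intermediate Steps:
U(r) = 2*r² (U(r) = r*(2*r) = 2*r²)
Y = 3
m(f, n) = 2*f²
b(P, B) = -3 (b(P, B) = -1*3 = -3)
-12 + b(m(5, 3), 0)*(-40) = -12 - 3*(-40) = -12 + 120 = 108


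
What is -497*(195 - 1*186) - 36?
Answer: -4509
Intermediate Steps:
-497*(195 - 1*186) - 36 = -497*(195 - 186) - 36 = -497*9 - 36 = -4473 - 36 = -4509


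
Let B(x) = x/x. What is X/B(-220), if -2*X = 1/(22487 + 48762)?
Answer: -1/142498 ≈ -7.0176e-6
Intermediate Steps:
B(x) = 1
X = -1/142498 (X = -1/(2*(22487 + 48762)) = -½/71249 = -½*1/71249 = -1/142498 ≈ -7.0176e-6)
X/B(-220) = -1/142498/1 = -1/142498*1 = -1/142498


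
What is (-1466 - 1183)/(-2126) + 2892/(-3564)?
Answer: 274387/631422 ≈ 0.43455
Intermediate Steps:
(-1466 - 1183)/(-2126) + 2892/(-3564) = -2649*(-1/2126) + 2892*(-1/3564) = 2649/2126 - 241/297 = 274387/631422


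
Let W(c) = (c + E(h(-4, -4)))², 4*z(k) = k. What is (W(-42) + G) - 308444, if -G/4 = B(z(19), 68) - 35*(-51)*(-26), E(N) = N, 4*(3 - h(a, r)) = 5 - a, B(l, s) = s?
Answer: -1941991/16 ≈ -1.2137e+5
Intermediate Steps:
z(k) = k/4
h(a, r) = 7/4 + a/4 (h(a, r) = 3 - (5 - a)/4 = 3 + (-5/4 + a/4) = 7/4 + a/4)
W(c) = (¾ + c)² (W(c) = (c + (7/4 + (¼)*(-4)))² = (c + (7/4 - 1))² = (c + ¾)² = (¾ + c)²)
G = 185368 (G = -4*(68 - 35*(-51)*(-26)) = -4*(68 + 1785*(-26)) = -4*(68 - 46410) = -4*(-46342) = 185368)
(W(-42) + G) - 308444 = ((3 + 4*(-42))²/16 + 185368) - 308444 = ((3 - 168)²/16 + 185368) - 308444 = ((1/16)*(-165)² + 185368) - 308444 = ((1/16)*27225 + 185368) - 308444 = (27225/16 + 185368) - 308444 = 2993113/16 - 308444 = -1941991/16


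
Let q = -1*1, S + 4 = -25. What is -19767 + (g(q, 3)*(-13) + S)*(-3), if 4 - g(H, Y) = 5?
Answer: -19719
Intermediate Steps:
S = -29 (S = -4 - 25 = -29)
q = -1
g(H, Y) = -1 (g(H, Y) = 4 - 1*5 = 4 - 5 = -1)
-19767 + (g(q, 3)*(-13) + S)*(-3) = -19767 + (-1*(-13) - 29)*(-3) = -19767 + (13 - 29)*(-3) = -19767 - 16*(-3) = -19767 + 48 = -19719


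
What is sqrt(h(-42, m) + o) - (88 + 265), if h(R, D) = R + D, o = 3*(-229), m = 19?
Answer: -353 + I*sqrt(710) ≈ -353.0 + 26.646*I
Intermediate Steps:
o = -687
h(R, D) = D + R
sqrt(h(-42, m) + o) - (88 + 265) = sqrt((19 - 42) - 687) - (88 + 265) = sqrt(-23 - 687) - 1*353 = sqrt(-710) - 353 = I*sqrt(710) - 353 = -353 + I*sqrt(710)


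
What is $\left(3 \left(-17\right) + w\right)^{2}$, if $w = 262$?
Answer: $44521$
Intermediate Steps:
$\left(3 \left(-17\right) + w\right)^{2} = \left(3 \left(-17\right) + 262\right)^{2} = \left(-51 + 262\right)^{2} = 211^{2} = 44521$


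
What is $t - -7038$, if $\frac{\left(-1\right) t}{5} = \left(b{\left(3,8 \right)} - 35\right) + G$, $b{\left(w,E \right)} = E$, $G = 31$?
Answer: $7018$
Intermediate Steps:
$t = -20$ ($t = - 5 \left(\left(8 - 35\right) + 31\right) = - 5 \left(-27 + 31\right) = \left(-5\right) 4 = -20$)
$t - -7038 = -20 - -7038 = -20 + 7038 = 7018$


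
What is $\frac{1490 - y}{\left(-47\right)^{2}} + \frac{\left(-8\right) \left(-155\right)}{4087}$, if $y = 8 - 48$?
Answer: $\frac{8992270}{9028183} \approx 0.99602$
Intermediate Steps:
$y = -40$ ($y = 8 - 48 = -40$)
$\frac{1490 - y}{\left(-47\right)^{2}} + \frac{\left(-8\right) \left(-155\right)}{4087} = \frac{1490 - -40}{\left(-47\right)^{2}} + \frac{\left(-8\right) \left(-155\right)}{4087} = \frac{1490 + 40}{2209} + 1240 \cdot \frac{1}{4087} = 1530 \cdot \frac{1}{2209} + \frac{1240}{4087} = \frac{1530}{2209} + \frac{1240}{4087} = \frac{8992270}{9028183}$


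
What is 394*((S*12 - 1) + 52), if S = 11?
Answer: 72102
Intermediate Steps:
394*((S*12 - 1) + 52) = 394*((11*12 - 1) + 52) = 394*((132 - 1) + 52) = 394*(131 + 52) = 394*183 = 72102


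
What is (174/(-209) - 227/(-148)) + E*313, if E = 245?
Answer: 2372042111/30932 ≈ 76686.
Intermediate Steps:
(174/(-209) - 227/(-148)) + E*313 = (174/(-209) - 227/(-148)) + 245*313 = (174*(-1/209) - 227*(-1/148)) + 76685 = (-174/209 + 227/148) + 76685 = 21691/30932 + 76685 = 2372042111/30932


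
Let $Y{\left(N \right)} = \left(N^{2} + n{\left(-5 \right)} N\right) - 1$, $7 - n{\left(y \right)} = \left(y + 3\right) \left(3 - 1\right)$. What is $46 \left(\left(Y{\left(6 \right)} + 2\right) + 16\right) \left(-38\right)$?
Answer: $-208012$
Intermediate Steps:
$n{\left(y \right)} = 1 - 2 y$ ($n{\left(y \right)} = 7 - \left(y + 3\right) \left(3 - 1\right) = 7 - \left(3 + y\right) 2 = 7 - \left(6 + 2 y\right) = 1 - 2 y$)
$Y{\left(N \right)} = -1 + N^{2} + 11 N$ ($Y{\left(N \right)} = \left(N^{2} + \left(1 - -10\right) N\right) - 1 = \left(N^{2} + \left(1 + 10\right) N\right) - 1 = \left(N^{2} + 11 N\right) - 1 = -1 + N^{2} + 11 N$)
$46 \left(\left(Y{\left(6 \right)} + 2\right) + 16\right) \left(-38\right) = 46 \left(\left(\left(-1 + 6^{2} + 11 \cdot 6\right) + 2\right) + 16\right) \left(-38\right) = 46 \left(\left(\left(-1 + 36 + 66\right) + 2\right) + 16\right) \left(-38\right) = 46 \left(\left(101 + 2\right) + 16\right) \left(-38\right) = 46 \left(103 + 16\right) \left(-38\right) = 46 \cdot 119 \left(-38\right) = 5474 \left(-38\right) = -208012$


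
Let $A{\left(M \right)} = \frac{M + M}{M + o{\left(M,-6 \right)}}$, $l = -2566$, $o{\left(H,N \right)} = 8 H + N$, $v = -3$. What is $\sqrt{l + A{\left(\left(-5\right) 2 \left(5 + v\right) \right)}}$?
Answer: $\frac{i \sqrt{22191474}}{93} \approx 50.654 i$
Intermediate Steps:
$o{\left(H,N \right)} = N + 8 H$
$A{\left(M \right)} = \frac{2 M}{-6 + 9 M}$ ($A{\left(M \right)} = \frac{M + M}{M + \left(-6 + 8 M\right)} = \frac{2 M}{-6 + 9 M}$)
$\sqrt{l + A{\left(\left(-5\right) 2 \left(5 + v\right) \right)}} = \sqrt{-2566 + \frac{2 \left(-5\right) 2 \left(5 - 3\right)}{3 \left(-2 + 3 \left(-5\right) 2 \left(5 - 3\right)\right)}} = \sqrt{-2566 + \frac{2 \left(\left(-10\right) 2\right)}{3 \left(-2 + 3 \left(\left(-10\right) 2\right)\right)}} = \sqrt{-2566 + \frac{2}{3} \left(-20\right) \frac{1}{-2 + 3 \left(-20\right)}} = \sqrt{-2566 + \frac{2}{3} \left(-20\right) \frac{1}{-2 - 60}} = \sqrt{-2566 + \frac{2}{3} \left(-20\right) \frac{1}{-62}} = \sqrt{-2566 + \frac{2}{3} \left(-20\right) \left(- \frac{1}{62}\right)} = \sqrt{-2566 + \frac{20}{93}} = \sqrt{- \frac{238618}{93}} = \frac{i \sqrt{22191474}}{93}$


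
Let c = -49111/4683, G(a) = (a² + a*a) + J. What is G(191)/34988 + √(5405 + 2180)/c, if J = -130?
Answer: 18208/8747 - 4683*√7585/49111 ≈ -6.2231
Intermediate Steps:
G(a) = -130 + 2*a² (G(a) = (a² + a*a) - 130 = (a² + a²) - 130 = 2*a² - 130 = -130 + 2*a²)
c = -49111/4683 (c = -49111*1/4683 = -49111/4683 ≈ -10.487)
G(191)/34988 + √(5405 + 2180)/c = (-130 + 2*191²)/34988 + √(5405 + 2180)/(-49111/4683) = (-130 + 2*36481)*(1/34988) + √7585*(-4683/49111) = (-130 + 72962)*(1/34988) - 4683*√7585/49111 = 72832*(1/34988) - 4683*√7585/49111 = 18208/8747 - 4683*√7585/49111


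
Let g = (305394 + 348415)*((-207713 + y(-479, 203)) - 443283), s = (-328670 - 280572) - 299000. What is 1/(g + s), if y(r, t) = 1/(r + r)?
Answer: -958/407751578675557 ≈ -2.3495e-12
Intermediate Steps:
y(r, t) = 1/(2*r)
s = -908242 (s = -609242 - 299000 = -908242)
g = -407750708579721/958 (g = (305394 + 348415)*((-207713 + (1/2)/(-479)) - 443283) = 653809*((-207713 + (1/2)*(-1/479)) - 443283) = 653809*((-207713 - 1/958) - 443283) = 653809*(-198989055/958 - 443283) = 653809*(-623654169/958) = -407750708579721/958 ≈ -4.2563e+11)
1/(g + s) = 1/(-407750708579721/958 - 908242) = 1/(-407751578675557/958) = -958/407751578675557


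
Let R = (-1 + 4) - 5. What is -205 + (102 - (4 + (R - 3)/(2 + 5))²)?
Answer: -5576/49 ≈ -113.80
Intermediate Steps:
R = -2 (R = 3 - 5 = -2)
-205 + (102 - (4 + (R - 3)/(2 + 5))²) = -205 + (102 - (4 + (-2 - 3)/(2 + 5))²) = -205 + (102 - (4 - 5/7)²) = -205 + (102 - (23/7)²) = -205 + (102 - 1*529/49) = -205 + (102 - 529/49) = -205 + 4469/49 = -5576/49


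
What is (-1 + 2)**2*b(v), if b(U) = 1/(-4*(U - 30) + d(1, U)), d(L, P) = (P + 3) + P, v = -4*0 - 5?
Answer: 1/133 ≈ 0.0075188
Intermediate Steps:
v = -5 (v = 0 - 5 = -5)
d(L, P) = 3 + 2*P (d(L, P) = (3 + P) + P = 3 + 2*P)
b(U) = 1/(123 - 2*U) (b(U) = 1/(-4*(U - 30) + (3 + 2*U)) = 1/(-4*(-30 + U) + (3 + 2*U)) = 1/((120 - 4*U) + (3 + 2*U)) = 1/(123 - 2*U))
(-1 + 2)**2*b(v) = (-1 + 2)**2/(123 - 2*(-5)) = 1**2/(123 + 10) = 1/133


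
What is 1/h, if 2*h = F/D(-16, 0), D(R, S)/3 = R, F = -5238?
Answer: 16/873 ≈ 0.018328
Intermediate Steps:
D(R, S) = 3*R
h = 873/16 (h = (-5238/(3*(-16)))/2 = (-5238/(-48))/2 = (-5238*(-1/48))/2 = (½)*(873/8) = 873/16 ≈ 54.563)
1/h = 1/(873/16) = 16/873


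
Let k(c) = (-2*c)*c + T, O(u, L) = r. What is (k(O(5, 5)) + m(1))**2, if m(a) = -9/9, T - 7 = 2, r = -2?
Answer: 0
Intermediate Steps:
T = 9 (T = 7 + 2 = 9)
O(u, L) = -2
m(a) = -1 (m(a) = -9*1/9 = -1)
k(c) = 9 - 2*c**2 (k(c) = (-2*c)*c + 9 = -2*c**2 + 9 = 9 - 2*c**2)
(k(O(5, 5)) + m(1))**2 = ((9 - 2*(-2)**2) - 1)**2 = ((9 - 2*4) - 1)**2 = ((9 - 8) - 1)**2 = (1 - 1)**2 = 0**2 = 0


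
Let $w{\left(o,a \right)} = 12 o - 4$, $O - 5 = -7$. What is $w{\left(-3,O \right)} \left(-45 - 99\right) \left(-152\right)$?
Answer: $-875520$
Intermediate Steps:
$O = -2$ ($O = 5 - 7 = -2$)
$w{\left(o,a \right)} = -4 + 12 o$
$w{\left(-3,O \right)} \left(-45 - 99\right) \left(-152\right) = \left(-4 + 12 \left(-3\right)\right) \left(-45 - 99\right) \left(-152\right) = \left(-4 - 36\right) \left(-144\right) \left(-152\right) = \left(-40\right) \left(-144\right) \left(-152\right) = 5760 \left(-152\right) = -875520$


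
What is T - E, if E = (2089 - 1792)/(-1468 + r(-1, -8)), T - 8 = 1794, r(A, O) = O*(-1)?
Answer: 2631217/1460 ≈ 1802.2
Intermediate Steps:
r(A, O) = -O
T = 1802 (T = 8 + 1794 = 1802)
E = -297/1460 (E = (2089 - 1792)/(-1468 - 1*(-8)) = 297/(-1468 + 8) = 297/(-1460) = 297*(-1/1460) = -297/1460 ≈ -0.20342)
T - E = 1802 - 1*(-297/1460) = 1802 + 297/1460 = 2631217/1460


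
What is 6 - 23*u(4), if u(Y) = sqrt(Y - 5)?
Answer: 6 - 23*I ≈ 6.0 - 23.0*I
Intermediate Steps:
u(Y) = sqrt(-5 + Y)
6 - 23*u(4) = 6 - 23*sqrt(-5 + 4) = 6 - 23*I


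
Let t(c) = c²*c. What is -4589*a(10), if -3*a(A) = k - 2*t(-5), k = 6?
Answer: 1174784/3 ≈ 3.9159e+5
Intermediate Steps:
t(c) = c³
a(A) = -256/3 (a(A) = -(6 - 2*(-5)³)/3 = -(6 - 2*(-125))/3 = -(6 + 250)/3 = -⅓*256 = -256/3)
-4589*a(10) = -4589*(-256/3) = 1174784/3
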